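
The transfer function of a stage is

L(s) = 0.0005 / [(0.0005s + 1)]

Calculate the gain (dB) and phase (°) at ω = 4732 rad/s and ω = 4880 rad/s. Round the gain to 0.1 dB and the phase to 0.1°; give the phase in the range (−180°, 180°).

ω = 4732: -74.2 dB, -67.1°; ω = 4880: -74.4 dB, -67.7°

At ω = 4732 rad/s:
pole (1 + j4732·0.0005) = 1 + j2.366 → |·| ≈ 2.5686, ∠ ≈ 67.09°
|L| = 0.0005 · 1 / (2.5686) ≈ 0.00019466
Gain = 20 log₁₀(0.00019466) ≈ -74.21 dB
∠L = (0°) − (67.09°) = -67.09°

At ω = 4880 rad/s:
pole (1 + j4880·0.0005) = 1 + j2.44 → |·| ≈ 2.637, ∠ ≈ 67.71°
|L| = 0.0005 · 1 / (2.637) ≈ 0.00018961
Gain = 20 log₁₀(0.00018961) ≈ -74.44 dB
∠L = (0°) − (67.71°) = -67.71°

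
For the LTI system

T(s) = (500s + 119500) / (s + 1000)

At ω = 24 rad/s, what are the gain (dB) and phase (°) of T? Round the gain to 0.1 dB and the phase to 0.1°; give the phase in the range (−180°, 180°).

Substitute s = j24:
Numerator: 500(j24) + 119500 = 119500 + j12000
Denominator: (j24) + 1000 = 1000 + j24
|N| = √(119500² + 12000²) ≈ 1.201e+05, ∠N ≈ 5.73°
|D| = √(1000² + 24²) ≈ 1000.3, ∠D ≈ 1.37°
|T| = 1.201e+05 / 1000.3 ≈ 120.06
Gain = 20 log₁₀(120.06) ≈ 41.59 dB
∠T = 5.73° − 1.37° = 4.36°

41.6 dB, 4.4°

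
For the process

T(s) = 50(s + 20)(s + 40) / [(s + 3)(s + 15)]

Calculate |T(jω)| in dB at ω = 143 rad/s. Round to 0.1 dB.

34.3 dB

At s = jω = j143:
zero (s+20): 20 + j143 → |·| = √(20²+143²) = √20849 ≈ 144.39, ∠ = arctan(143/20) ≈ 82.04°
zero (s+40): 40 + j143 → |·| = √(40²+143²) = √22049 ≈ 148.49, ∠ = arctan(143/40) ≈ 74.37°
pole (s+3): 3 + j143 → |·| = √(3²+143²) = √20458 ≈ 143.03, ∠ = arctan(143/3) ≈ 88.80°
pole (s+15): 15 + j143 → |·| = √(15²+143²) = √20674 ≈ 143.78, ∠ = arctan(143/15) ≈ 84.01°
|T| = 50 · 21440 / 20565 ≈ 52.127
Gain = 20 log₁₀(52.127) ≈ 34.34 dB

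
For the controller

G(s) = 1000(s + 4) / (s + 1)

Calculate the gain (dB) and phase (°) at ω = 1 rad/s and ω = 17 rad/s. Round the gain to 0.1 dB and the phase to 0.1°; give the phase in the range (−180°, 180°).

At s = jω = j1:
zero (s+4): 4 + j1 → |·| = √(4²+1²) = √17 ≈ 4.1231, ∠ = arctan(1/4) ≈ 14.04°
pole (s+1): 1 + j1 → |·| = √(1²+1²) = √2 ≈ 1.4142, ∠ = arctan(1/1) ≈ 45.00°
|G| = 1000 · 4.1231 / 1.4142 ≈ 2915.5
Gain = 20 log₁₀(2915.5) ≈ 69.29 dB
∠G = 14.04° − 45.00° = -30.96°

At s = jω = j17:
zero (s+4): 4 + j17 → |·| = √(4²+17²) = √305 ≈ 17.464, ∠ = arctan(17/4) ≈ 76.76°
pole (s+1): 1 + j17 → |·| = √(1²+17²) = √290 ≈ 17.029, ∠ = arctan(17/1) ≈ 86.63°
|G| = 1000 · 17.464 / 17.029 ≈ 1025.5
Gain = 20 log₁₀(1025.5) ≈ 60.22 dB
∠G = 76.76° − 86.63° = -9.87°

ω = 1: 69.3 dB, -31.0°; ω = 17: 60.2 dB, -9.9°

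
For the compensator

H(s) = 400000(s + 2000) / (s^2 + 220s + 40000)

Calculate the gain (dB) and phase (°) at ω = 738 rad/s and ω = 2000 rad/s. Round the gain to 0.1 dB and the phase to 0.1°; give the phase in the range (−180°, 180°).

At s = jω = j738:
zero (s+2000): 2000 + j738 → |·| = √(2000²+738²) = √4544644 ≈ 2131.8, ∠ = arctan(738/2000) ≈ 20.25°
quadratic: (j738)² + 220·j738 + 40000 = -504644 + j162360 → |·| ≈ 5.3012e+05, ∠ ≈ 162.17°
|H| = 400000 · 2131.8 / 5.3012e+05 ≈ 1608.5
Gain = 20 log₁₀(1608.5) ≈ 64.13 dB
∠H = 20.25° − 162.17° = -141.92°

At s = jω = j2000:
zero (s+2000): 2000 + j2000 → |·| = √(2000²+2000²) = √8000000 ≈ 2828.4, ∠ = arctan(2000/2000) ≈ 45.00°
quadratic: (j2000)² + 220·j2000 + 40000 = -3960000 + j440000 → |·| ≈ 3.9844e+06, ∠ ≈ 173.66°
|H| = 400000 · 2828.4 / 3.9844e+06 ≈ 283.95
Gain = 20 log₁₀(283.95) ≈ 49.06 dB
∠H = 45.00° − 173.66° = -128.66°

ω = 738: 64.1 dB, -141.9°; ω = 2000: 49.1 dB, -128.7°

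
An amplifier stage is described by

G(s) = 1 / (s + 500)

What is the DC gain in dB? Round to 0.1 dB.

G(0) = 1 / (500) = 0.002
20 log₁₀(0.002) ≈ -53.98 dB

-54.0 dB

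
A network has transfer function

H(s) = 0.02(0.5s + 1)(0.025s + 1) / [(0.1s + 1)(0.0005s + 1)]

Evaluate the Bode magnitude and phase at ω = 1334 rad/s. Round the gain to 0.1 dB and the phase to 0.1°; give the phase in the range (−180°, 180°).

8.9 dB, 54.9°

At ω = 1334 rad/s:
zero (1 + j1334·0.5) = 1 + j667 → |·| ≈ 667, ∠ ≈ 89.91°
zero (1 + j1334·0.025) = 1 + j33.35 → |·| ≈ 33.365, ∠ ≈ 88.28°
pole (1 + j1334·0.1) = 1 + j133.4 → |·| ≈ 133.4, ∠ ≈ 89.57°
pole (1 + j1334·0.0005) = 1 + j0.667 → |·| ≈ 1.202, ∠ ≈ 33.70°
|H| = 0.02 · 667 · 33.365 / (133.4 · 1.202) ≈ 2.7758
Gain = 20 log₁₀(2.7758) ≈ 8.87 dB
∠H = (89.91° + 88.28°) − (89.57° + 33.70°) = 54.92°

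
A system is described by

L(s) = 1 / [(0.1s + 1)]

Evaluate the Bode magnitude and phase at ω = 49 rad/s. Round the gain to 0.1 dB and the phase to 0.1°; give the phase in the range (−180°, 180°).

At ω = 49 rad/s:
pole (1 + j49·0.1) = 1 + j4.9 → |·| ≈ 5.001, ∠ ≈ 78.47°
|L| = 1 · 1 / (5.001) ≈ 0.19996
Gain = 20 log₁₀(0.19996) ≈ -13.98 dB
∠L = (0°) − (78.47°) = -78.47°

-14.0 dB, -78.5°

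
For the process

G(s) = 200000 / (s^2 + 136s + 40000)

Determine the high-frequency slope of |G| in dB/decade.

-40 dB/decade

Each pole contributes −20 dB/decade at high frequency; each zero contributes +20 dB/decade.
Net: 0 zero(s) − 2 pole(s) → -40 dB/decade.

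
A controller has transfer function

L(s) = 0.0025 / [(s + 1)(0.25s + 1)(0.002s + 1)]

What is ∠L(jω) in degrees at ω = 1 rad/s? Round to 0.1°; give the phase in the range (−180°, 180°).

-59.2°

At ω = 1 rad/s:
pole (1 + j1·1) = 1 + j1 → |·| ≈ 1.4142, ∠ ≈ 45.00°
pole (1 + j1·0.25) = 1 + j0.25 → |·| ≈ 1.0308, ∠ ≈ 14.04°
pole (1 + j1·0.002) = 1 + j0.002 → |·| ≈ 1, ∠ ≈ 0.11°
∠L = (0°) − (45.00° + 14.04° + 0.11°) = -59.15°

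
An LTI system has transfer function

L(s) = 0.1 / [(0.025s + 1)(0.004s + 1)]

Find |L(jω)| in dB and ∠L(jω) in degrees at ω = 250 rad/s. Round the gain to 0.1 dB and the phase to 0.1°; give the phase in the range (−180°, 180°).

-39.0 dB, -125.9°

At ω = 250 rad/s:
pole (1 + j250·0.025) = 1 + j6.25 → |·| ≈ 6.3295, ∠ ≈ 80.91°
pole (1 + j250·0.004) = 1 + j1 → |·| ≈ 1.4142, ∠ ≈ 45.00°
|L| = 0.1 · 1 / (6.3295 · 1.4142) ≈ 0.011172
Gain = 20 log₁₀(0.011172) ≈ -39.04 dB
∠L = (0°) − (80.91° + 45.00°) = -125.91°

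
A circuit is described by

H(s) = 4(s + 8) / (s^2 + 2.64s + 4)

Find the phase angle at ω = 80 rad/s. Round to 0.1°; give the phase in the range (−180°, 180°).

-93.8°

At s = jω = j80:
zero (s+8): 8 + j80 → |·| = √(8²+80²) = √6464 ≈ 80.399, ∠ = arctan(80/8) ≈ 84.29°
quadratic: (j80)² + 2.64·j80 + 4 = -6396 + j211.2 → |·| ≈ 6399.5, ∠ ≈ 178.11°
∠H = 84.29° − 178.11° = -93.82°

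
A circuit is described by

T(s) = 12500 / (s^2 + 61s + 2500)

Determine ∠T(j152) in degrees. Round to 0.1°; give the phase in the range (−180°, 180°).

At s = jω = j152:
quadratic: (j152)² + 61·j152 + 2500 = -20604 + j9272 → |·| ≈ 22594, ∠ ≈ 155.77°
∠T = 0.00° − 155.77° = -155.77°

-155.8°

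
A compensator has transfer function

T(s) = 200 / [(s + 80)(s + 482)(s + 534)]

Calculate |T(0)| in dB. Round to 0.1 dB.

-100.3 dB

T(0) = 200 / (80·482·534) ≈ 9.713e-06
20 log₁₀(9.713e-06) ≈ -100.25 dB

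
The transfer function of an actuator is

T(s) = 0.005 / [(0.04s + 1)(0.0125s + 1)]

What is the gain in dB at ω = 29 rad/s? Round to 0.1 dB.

At ω = 29 rad/s:
pole (1 + j29·0.04) = 1 + j1.16 → |·| ≈ 1.5315, ∠ ≈ 49.24°
pole (1 + j29·0.0125) = 1 + j0.3625 → |·| ≈ 1.0637, ∠ ≈ 19.93°
|T| = 0.005 · 1 / (1.5315 · 1.0637) ≈ 0.0030693
Gain = 20 log₁₀(0.0030693) ≈ -50.26 dB

-50.3 dB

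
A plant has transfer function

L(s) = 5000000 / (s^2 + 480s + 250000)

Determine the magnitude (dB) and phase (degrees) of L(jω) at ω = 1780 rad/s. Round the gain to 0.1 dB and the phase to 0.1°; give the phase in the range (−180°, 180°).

At s = jω = j1780:
quadratic: (j1780)² + 480·j1780 + 250000 = -2918400 + j854400 → |·| ≈ 3.0409e+06, ∠ ≈ 163.68°
|L| = 5000000 / 3.0409e+06 ≈ 1.6443
Gain = 20 log₁₀(1.6443) ≈ 4.32 dB
∠L = 0.00° − 163.68° = -163.68°

4.3 dB, -163.7°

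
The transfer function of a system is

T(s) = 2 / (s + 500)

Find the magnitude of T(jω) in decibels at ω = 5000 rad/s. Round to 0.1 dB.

-68.0 dB

At s = jω = j5000:
pole (s+500): 500 + j5000 → |·| = √(500²+5000²) = √25250000 ≈ 5024.9, ∠ = arctan(5000/500) ≈ 84.29°
|T| = 2 / 5024.9 ≈ 0.00039802
Gain = 20 log₁₀(0.00039802) ≈ -68.00 dB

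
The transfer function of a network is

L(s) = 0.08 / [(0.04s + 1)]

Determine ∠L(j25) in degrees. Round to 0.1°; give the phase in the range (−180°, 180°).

-45.0°

At ω = 25 rad/s:
pole (1 + j25·0.04) = 1 + j1 → |·| ≈ 1.4142, ∠ ≈ 45.00°
∠L = (0°) − (45.00°) = -45.00°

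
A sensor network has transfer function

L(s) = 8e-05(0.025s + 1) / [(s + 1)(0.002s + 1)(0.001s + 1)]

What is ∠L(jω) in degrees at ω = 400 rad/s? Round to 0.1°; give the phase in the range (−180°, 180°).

At ω = 400 rad/s:
zero (1 + j400·0.025) = 1 + j10 → |·| ≈ 10.05, ∠ ≈ 84.29°
pole (1 + j400·1) = 1 + j400 → |·| ≈ 400, ∠ ≈ 89.86°
pole (1 + j400·0.002) = 1 + j0.8 → |·| ≈ 1.2806, ∠ ≈ 38.66°
pole (1 + j400·0.001) = 1 + j0.4 → |·| ≈ 1.077, ∠ ≈ 21.80°
∠L = (84.29°) − (89.86° + 38.66° + 21.80°) = -66.03°

-66.0°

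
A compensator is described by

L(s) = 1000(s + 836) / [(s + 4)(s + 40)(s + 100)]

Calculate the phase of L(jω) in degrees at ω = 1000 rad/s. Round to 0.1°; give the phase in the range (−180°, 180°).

At s = jω = j1000:
zero (s+836): 836 + j1000 → |·| = √(836²+1000²) = √1698896 ≈ 1303.4, ∠ = arctan(1000/836) ≈ 50.10°
pole (s+4): 4 + j1000 → |·| = √(4²+1000²) = √1000016 ≈ 1000, ∠ = arctan(1000/4) ≈ 89.77°
pole (s+40): 40 + j1000 → |·| = √(40²+1000²) = √1001600 ≈ 1000.8, ∠ = arctan(1000/40) ≈ 87.71°
pole (s+100): 100 + j1000 → |·| = √(100²+1000²) = √1010000 ≈ 1005, ∠ = arctan(1000/100) ≈ 84.29°
∠L = 50.10° − 261.77° = -211.67° ≡ 148.33° (principal value)

148.3°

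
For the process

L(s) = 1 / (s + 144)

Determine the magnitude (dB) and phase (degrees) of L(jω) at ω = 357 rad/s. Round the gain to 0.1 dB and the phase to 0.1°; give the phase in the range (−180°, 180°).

Substitute s = j357:
Numerator: 1 = 1 + j0
Denominator: (j357) + 144 = 144 + j357
|N| = √(1² + 0²) ≈ 1, ∠N ≈ 0.00°
|D| = √(144² + 357²) ≈ 384.95, ∠D ≈ 68.03°
|L| = 1 / 384.95 ≈ 0.0025977
Gain = 20 log₁₀(0.0025977) ≈ -51.71 dB
∠L = 0.00° − 68.03° = -68.03°

-51.7 dB, -68.0°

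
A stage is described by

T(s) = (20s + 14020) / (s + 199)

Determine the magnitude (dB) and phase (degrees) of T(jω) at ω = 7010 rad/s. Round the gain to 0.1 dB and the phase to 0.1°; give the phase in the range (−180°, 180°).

26.1 dB, -4.1°

Substitute s = j7010:
Numerator: 20(j7010) + 14020 = 14020 + j140200
Denominator: (j7010) + 199 = 199 + j7010
|N| = √(14020² + 140200²) ≈ 1.409e+05, ∠N ≈ 84.29°
|D| = √(199² + 7010²) ≈ 7012.8, ∠D ≈ 88.37°
|T| = 1.409e+05 / 7012.8 ≈ 20.092
Gain = 20 log₁₀(20.092) ≈ 26.06 dB
∠T = 84.29° − 88.37° = -4.08°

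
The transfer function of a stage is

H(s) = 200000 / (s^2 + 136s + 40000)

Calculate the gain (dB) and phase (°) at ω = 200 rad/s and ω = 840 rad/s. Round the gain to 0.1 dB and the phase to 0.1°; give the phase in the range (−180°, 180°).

ω = 200: 17.3 dB, -90.0°; ω = 840: -10.6 dB, -170.3°

At s = jω = j200:
quadratic: (j200)² + 136·j200 + 40000 = 0 + j27200 → |·| ≈ 27200, ∠ ≈ 90.00°
|H| = 200000 / 27200 ≈ 7.3529
Gain = 20 log₁₀(7.3529) ≈ 17.33 dB
∠H = 0.00° − 90.00° = -90.00°

At s = jω = j840:
quadratic: (j840)² + 136·j840 + 40000 = -665600 + j114240 → |·| ≈ 6.7533e+05, ∠ ≈ 170.26°
|H| = 200000 / 6.7533e+05 ≈ 0.29615
Gain = 20 log₁₀(0.29615) ≈ -10.57 dB
∠H = 0.00° − 170.26° = -170.26°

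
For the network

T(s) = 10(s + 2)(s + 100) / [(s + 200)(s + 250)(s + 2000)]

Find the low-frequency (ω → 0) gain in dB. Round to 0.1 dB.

-94.0 dB

T(0) = 10·2·100 / (200·250·2000) = 2e-05
20 log₁₀(2e-05) ≈ -93.98 dB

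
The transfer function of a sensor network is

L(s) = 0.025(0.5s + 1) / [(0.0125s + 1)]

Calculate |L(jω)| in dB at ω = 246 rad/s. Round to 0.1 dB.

-0.4 dB

At ω = 246 rad/s:
zero (1 + j246·0.5) = 1 + j123 → |·| ≈ 123, ∠ ≈ 89.53°
pole (1 + j246·0.0125) = 1 + j3.075 → |·| ≈ 3.2335, ∠ ≈ 71.99°
|L| = 0.025 · 123 / (3.2335) ≈ 0.95098
Gain = 20 log₁₀(0.95098) ≈ -0.44 dB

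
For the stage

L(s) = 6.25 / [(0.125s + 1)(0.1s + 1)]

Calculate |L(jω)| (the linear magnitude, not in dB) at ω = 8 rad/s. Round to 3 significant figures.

At ω = 8 rad/s:
pole (1 + j8·0.125) = 1 + j1 → |·| ≈ 1.4142, ∠ ≈ 45.00°
pole (1 + j8·0.1) = 1 + j0.8 → |·| ≈ 1.2806, ∠ ≈ 38.66°
|L| = 6.25 · 1 / (1.4142 · 1.2806) ≈ 3.4511

3.45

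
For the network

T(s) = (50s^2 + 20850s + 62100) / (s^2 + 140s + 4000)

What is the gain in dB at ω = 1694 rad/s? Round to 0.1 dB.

Substitute s = j1694:
Numerator: 50(j1694)^2 + 20850(j1694) + 62100 = -143419700 + j35319900
Denominator: (j1694)^2 + 140(j1694) + 4000 = -2865636 + j237160
|N| = √(143419700² + 35319900²) ≈ 1.477e+08, ∠N ≈ 166.17°
|D| = √(2865636² + 237160²) ≈ 2.8754e+06, ∠D ≈ 175.27°
|T| = 1.477e+08 / 2.8754e+06 ≈ 51.367
Gain = 20 log₁₀(51.367) ≈ 34.21 dB

34.2 dB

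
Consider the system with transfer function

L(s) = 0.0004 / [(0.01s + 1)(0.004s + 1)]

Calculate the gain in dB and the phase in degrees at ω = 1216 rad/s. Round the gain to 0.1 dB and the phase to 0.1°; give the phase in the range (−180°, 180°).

At ω = 1216 rad/s:
pole (1 + j1216·0.01) = 1 + j12.16 → |·| ≈ 12.201, ∠ ≈ 85.30°
pole (1 + j1216·0.004) = 1 + j4.864 → |·| ≈ 4.9657, ∠ ≈ 78.38°
|L| = 0.0004 · 1 / (12.201 · 4.9657) ≈ 6.6021e-06
Gain = 20 log₁₀(6.6021e-06) ≈ -103.61 dB
∠L = (0°) − (85.30° + 78.38°) = -163.68°

-103.6 dB, -163.7°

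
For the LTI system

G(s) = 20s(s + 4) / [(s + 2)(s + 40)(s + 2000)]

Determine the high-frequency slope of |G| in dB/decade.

-20 dB/decade

Each pole contributes −20 dB/decade at high frequency; each zero contributes +20 dB/decade.
Net: 2 zero(s) − 3 pole(s) → -20 dB/decade.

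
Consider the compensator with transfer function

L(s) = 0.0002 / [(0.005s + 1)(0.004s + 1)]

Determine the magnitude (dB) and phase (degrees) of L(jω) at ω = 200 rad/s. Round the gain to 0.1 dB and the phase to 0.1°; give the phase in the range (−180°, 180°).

At ω = 200 rad/s:
pole (1 + j200·0.005) = 1 + j1 → |·| ≈ 1.4142, ∠ ≈ 45.00°
pole (1 + j200·0.004) = 1 + j0.8 → |·| ≈ 1.2806, ∠ ≈ 38.66°
|L| = 0.0002 · 1 / (1.4142 · 1.2806) ≈ 0.00011043
Gain = 20 log₁₀(0.00011043) ≈ -79.14 dB
∠L = (0°) − (45.00° + 38.66°) = -83.66°

-79.1 dB, -83.7°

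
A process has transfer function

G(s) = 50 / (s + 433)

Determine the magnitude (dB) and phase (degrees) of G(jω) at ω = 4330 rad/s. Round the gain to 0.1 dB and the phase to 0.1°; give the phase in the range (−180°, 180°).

Substitute s = j4330:
Numerator: 50 = 50 + j0
Denominator: (j4330) + 433 = 433 + j4330
|N| = √(50² + 0²) ≈ 50, ∠N ≈ 0.00°
|D| = √(433² + 4330²) ≈ 4351.6, ∠D ≈ 84.29°
|G| = 50 / 4351.6 ≈ 0.01149
Gain = 20 log₁₀(0.01149) ≈ -38.79 dB
∠G = 0.00° − 84.29° = -84.29°

-38.8 dB, -84.3°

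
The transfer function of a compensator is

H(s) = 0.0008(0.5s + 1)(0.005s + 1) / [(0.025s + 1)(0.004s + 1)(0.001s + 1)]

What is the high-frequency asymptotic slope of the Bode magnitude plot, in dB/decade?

Each pole contributes −20 dB/decade at high frequency; each zero contributes +20 dB/decade.
Net: 2 zero(s) − 3 pole(s) → -20 dB/decade.

-20 dB/decade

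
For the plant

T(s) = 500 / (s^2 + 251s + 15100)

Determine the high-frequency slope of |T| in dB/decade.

Each pole contributes −20 dB/decade at high frequency; each zero contributes +20 dB/decade.
Net: 0 zero(s) − 2 pole(s) → -40 dB/decade.

-40 dB/decade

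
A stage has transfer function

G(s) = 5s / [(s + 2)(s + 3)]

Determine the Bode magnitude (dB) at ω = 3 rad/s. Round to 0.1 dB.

At s = jω = j3:
zero at origin: s = j3 → |·| = 3, ∠ = 90.00°
pole (s+2): 2 + j3 → |·| = √(2²+3²) = √13 ≈ 3.6056, ∠ = arctan(3/2) ≈ 56.31°
pole (s+3): 3 + j3 → |·| = √(3²+3²) = √18 ≈ 4.2426, ∠ = arctan(3/3) ≈ 45.00°
|G| = 5 · 3 / 15.297 ≈ 0.98058
Gain = 20 log₁₀(0.98058) ≈ -0.17 dB

-0.2 dB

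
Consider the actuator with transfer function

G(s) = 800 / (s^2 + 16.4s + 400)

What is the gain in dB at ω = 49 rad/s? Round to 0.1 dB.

-8.6 dB

At s = jω = j49:
quadratic: (j49)² + 16.4·j49 + 400 = -2001 + j803.6 → |·| ≈ 2156.3, ∠ ≈ 158.12°
|G| = 800 / 2156.3 ≈ 0.37101
Gain = 20 log₁₀(0.37101) ≈ -8.61 dB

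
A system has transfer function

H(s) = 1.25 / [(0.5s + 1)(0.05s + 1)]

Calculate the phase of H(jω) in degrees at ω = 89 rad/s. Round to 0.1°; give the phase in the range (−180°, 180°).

-166.0°

At ω = 89 rad/s:
pole (1 + j89·0.5) = 1 + j44.5 → |·| ≈ 44.511, ∠ ≈ 88.71°
pole (1 + j89·0.05) = 1 + j4.45 → |·| ≈ 4.561, ∠ ≈ 77.33°
∠H = (0°) − (88.71° + 77.33°) = -166.04°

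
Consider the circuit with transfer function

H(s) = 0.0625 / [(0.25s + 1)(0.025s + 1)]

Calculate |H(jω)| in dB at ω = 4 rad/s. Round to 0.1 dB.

-27.1 dB

At ω = 4 rad/s:
pole (1 + j4·0.25) = 1 + j1 → |·| ≈ 1.4142, ∠ ≈ 45.00°
pole (1 + j4·0.025) = 1 + j0.1 → |·| ≈ 1.005, ∠ ≈ 5.71°
|H| = 0.0625 · 1 / (1.4142 · 1.005) ≈ 0.043975
Gain = 20 log₁₀(0.043975) ≈ -27.14 dB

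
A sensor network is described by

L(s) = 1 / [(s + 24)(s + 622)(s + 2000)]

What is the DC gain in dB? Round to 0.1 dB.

-149.5 dB

L(0) = 1 / (24·622·2000) ≈ 3.3494e-08
20 log₁₀(3.3494e-08) ≈ -149.50 dB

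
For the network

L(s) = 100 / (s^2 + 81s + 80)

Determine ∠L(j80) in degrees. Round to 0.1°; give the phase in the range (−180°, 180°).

-134.3°

Substitute s = j80:
Numerator: 100 = 100 + j0
Denominator: (j80)^2 + 81(j80) + 80 = -6320 + j6480
|N| = √(100² + 0²) ≈ 100, ∠N ≈ 0.00°
|D| = √(6320² + 6480²) ≈ 9051.7, ∠D ≈ 134.28°
∠L = 0.00° − 134.28° = -134.28°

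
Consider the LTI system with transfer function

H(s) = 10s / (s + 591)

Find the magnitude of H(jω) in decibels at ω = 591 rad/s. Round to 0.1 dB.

At s = jω = j591:
zero at origin: s = j591 → |·| = 591, ∠ = 90.00°
pole (s+591): 591 + j591 → |·| = √(591²+591²) = √698562 ≈ 835.8, ∠ = arctan(591/591) ≈ 45.00°
|H| = 10 · 591 / 835.8 ≈ 7.0711
Gain = 20 log₁₀(7.0711) ≈ 16.99 dB

17.0 dB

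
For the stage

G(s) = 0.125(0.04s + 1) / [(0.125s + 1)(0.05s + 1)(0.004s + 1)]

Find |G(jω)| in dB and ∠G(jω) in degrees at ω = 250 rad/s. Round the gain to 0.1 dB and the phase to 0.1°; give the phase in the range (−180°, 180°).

-52.9 dB, -134.3°

At ω = 250 rad/s:
zero (1 + j250·0.04) = 1 + j10 → |·| ≈ 10.05, ∠ ≈ 84.29°
pole (1 + j250·0.125) = 1 + j31.25 → |·| ≈ 31.266, ∠ ≈ 88.17°
pole (1 + j250·0.05) = 1 + j12.5 → |·| ≈ 12.54, ∠ ≈ 85.43°
pole (1 + j250·0.004) = 1 + j1 → |·| ≈ 1.4142, ∠ ≈ 45.00°
|G| = 0.125 · 10.05 / (31.266 · 12.54 · 1.4142) ≈ 0.0022657
Gain = 20 log₁₀(0.0022657) ≈ -52.90 dB
∠G = (84.29°) − (88.17° + 85.43° + 45.00°) = -134.31°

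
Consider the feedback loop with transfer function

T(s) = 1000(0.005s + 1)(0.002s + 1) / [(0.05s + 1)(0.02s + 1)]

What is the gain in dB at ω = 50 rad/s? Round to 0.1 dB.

48.7 dB

At ω = 50 rad/s:
zero (1 + j50·0.005) = 1 + j0.25 → |·| ≈ 1.0308, ∠ ≈ 14.04°
zero (1 + j50·0.002) = 1 + j0.1 → |·| ≈ 1.005, ∠ ≈ 5.71°
pole (1 + j50·0.05) = 1 + j2.5 → |·| ≈ 2.6926, ∠ ≈ 68.20°
pole (1 + j50·0.02) = 1 + j1 → |·| ≈ 1.4142, ∠ ≈ 45.00°
|T| = 1000 · 1.0308 · 1.005 / (2.6926 · 1.4142) ≈ 272.06
Gain = 20 log₁₀(272.06) ≈ 48.69 dB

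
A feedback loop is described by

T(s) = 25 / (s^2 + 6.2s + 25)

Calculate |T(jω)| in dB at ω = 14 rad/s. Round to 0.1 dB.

-17.7 dB

At s = jω = j14:
quadratic: (j14)² + 6.2·j14 + 25 = -171 + j86.8 → |·| ≈ 191.77, ∠ ≈ 153.09°
|T| = 25 / 191.77 ≈ 0.13036
Gain = 20 log₁₀(0.13036) ≈ -17.70 dB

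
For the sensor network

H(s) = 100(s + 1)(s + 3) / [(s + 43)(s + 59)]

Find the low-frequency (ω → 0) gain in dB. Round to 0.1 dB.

-18.5 dB

H(0) = 100·1·3 / (43·59) ≈ 0.11825
20 log₁₀(0.11825) ≈ -18.54 dB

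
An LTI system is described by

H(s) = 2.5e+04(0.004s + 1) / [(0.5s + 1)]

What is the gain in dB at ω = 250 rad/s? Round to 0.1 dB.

At ω = 250 rad/s:
zero (1 + j250·0.004) = 1 + j1 → |·| ≈ 1.4142, ∠ ≈ 45.00°
pole (1 + j250·0.5) = 1 + j125 → |·| ≈ 125, ∠ ≈ 89.54°
|H| = 2.5e+04 · 1.4142 / (125) ≈ 282.84
Gain = 20 log₁₀(282.84) ≈ 49.03 dB

49.0 dB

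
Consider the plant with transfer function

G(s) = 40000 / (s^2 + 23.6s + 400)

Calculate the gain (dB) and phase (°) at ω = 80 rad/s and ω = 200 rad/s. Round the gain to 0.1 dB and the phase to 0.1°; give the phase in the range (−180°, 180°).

ω = 80: 16.1 dB, -162.5°; ω = 200: 0.0 dB, -173.2°

At s = jω = j80:
quadratic: (j80)² + 23.6·j80 + 400 = -6000 + j1888 → |·| ≈ 6290, ∠ ≈ 162.53°
|G| = 40000 / 6290 ≈ 6.3593
Gain = 20 log₁₀(6.3593) ≈ 16.07 dB
∠G = 0.00° − 162.53° = -162.53°

At s = jω = j200:
quadratic: (j200)² + 23.6·j200 + 400 = -39600 + j4720 → |·| ≈ 39880, ∠ ≈ 173.20°
|G| = 40000 / 39880 ≈ 1.003
Gain = 20 log₁₀(1.003) ≈ 0.03 dB
∠G = 0.00° − 173.20° = -173.20°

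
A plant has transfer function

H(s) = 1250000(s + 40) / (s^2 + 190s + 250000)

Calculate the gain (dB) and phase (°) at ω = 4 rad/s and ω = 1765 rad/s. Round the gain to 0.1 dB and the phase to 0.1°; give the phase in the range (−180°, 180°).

At s = jω = j4:
zero (s+40): 40 + j4 → |·| = √(40²+4²) = √1616 ≈ 40.2, ∠ = arctan(4/40) ≈ 5.71°
quadratic: (j4)² + 190·j4 + 250000 = 249984 + j760 → |·| ≈ 2.4999e+05, ∠ ≈ 0.17°
|H| = 1250000 · 40.2 / 2.4999e+05 ≈ 201.01
Gain = 20 log₁₀(201.01) ≈ 46.06 dB
∠H = 5.71° − 0.17° = 5.54°

At s = jω = j1765:
zero (s+40): 40 + j1765 → |·| = √(40²+1765²) = √3116825 ≈ 1765.5, ∠ = arctan(1765/40) ≈ 88.70°
quadratic: (j1765)² + 190·j1765 + 250000 = -2865225 + j335350 → |·| ≈ 2.8848e+06, ∠ ≈ 173.32°
|H| = 1250000 · 1765.5 / 2.8848e+06 ≈ 765
Gain = 20 log₁₀(765) ≈ 57.67 dB
∠H = 88.70° − 173.32° = -84.62°

ω = 4: 46.1 dB, 5.5°; ω = 1765: 57.7 dB, -84.6°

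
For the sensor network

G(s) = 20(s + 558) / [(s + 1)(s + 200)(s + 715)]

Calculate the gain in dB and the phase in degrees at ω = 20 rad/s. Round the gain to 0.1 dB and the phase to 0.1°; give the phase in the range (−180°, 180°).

At s = jω = j20:
zero (s+558): 558 + j20 → |·| = √(558²+20²) = √311764 ≈ 558.36, ∠ = arctan(20/558) ≈ 2.05°
pole (s+1): 1 + j20 → |·| = √(1²+20²) = √401 ≈ 20.025, ∠ = arctan(20/1) ≈ 87.14°
pole (s+200): 200 + j20 → |·| = √(200²+20²) = √40400 ≈ 201, ∠ = arctan(20/200) ≈ 5.71°
pole (s+715): 715 + j20 → |·| = √(715²+20²) = √511625 ≈ 715.28, ∠ = arctan(20/715) ≈ 1.60°
|G| = 20 · 558.36 / 2.879e+06 ≈ 0.0038788
Gain = 20 log₁₀(0.0038788) ≈ -48.23 dB
∠G = 2.05° − 94.45° = -92.40°

-48.2 dB, -92.4°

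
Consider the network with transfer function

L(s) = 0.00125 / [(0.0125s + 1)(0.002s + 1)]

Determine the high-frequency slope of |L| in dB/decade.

Each pole contributes −20 dB/decade at high frequency; each zero contributes +20 dB/decade.
Net: 0 zero(s) − 2 pole(s) → -40 dB/decade.

-40 dB/decade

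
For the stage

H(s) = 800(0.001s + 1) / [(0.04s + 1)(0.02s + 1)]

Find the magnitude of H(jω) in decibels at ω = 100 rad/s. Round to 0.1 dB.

38.8 dB

At ω = 100 rad/s:
zero (1 + j100·0.001) = 1 + j0.1 → |·| ≈ 1.005, ∠ ≈ 5.71°
pole (1 + j100·0.04) = 1 + j4 → |·| ≈ 4.1231, ∠ ≈ 75.96°
pole (1 + j100·0.02) = 1 + j2 → |·| ≈ 2.2361, ∠ ≈ 63.43°
|H| = 800 · 1.005 / (4.1231 · 2.2361) ≈ 87.205
Gain = 20 log₁₀(87.205) ≈ 38.81 dB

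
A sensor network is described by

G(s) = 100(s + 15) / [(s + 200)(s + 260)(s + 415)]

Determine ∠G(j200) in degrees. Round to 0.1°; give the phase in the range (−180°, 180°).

-22.6°

At s = jω = j200:
zero (s+15): 15 + j200 → |·| = √(15²+200²) = √40225 ≈ 200.56, ∠ = arctan(200/15) ≈ 85.71°
pole (s+200): 200 + j200 → |·| = √(200²+200²) = √80000 ≈ 282.84, ∠ = arctan(200/200) ≈ 45.00°
pole (s+260): 260 + j200 → |·| = √(260²+200²) = √107600 ≈ 328.02, ∠ = arctan(200/260) ≈ 37.57°
pole (s+415): 415 + j200 → |·| = √(415²+200²) = √212225 ≈ 460.68, ∠ = arctan(200/415) ≈ 25.73°
∠G = 85.71° − 108.30° = -22.59°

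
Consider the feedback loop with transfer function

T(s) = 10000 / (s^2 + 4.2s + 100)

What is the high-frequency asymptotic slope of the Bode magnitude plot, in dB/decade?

Each pole contributes −20 dB/decade at high frequency; each zero contributes +20 dB/decade.
Net: 0 zero(s) − 2 pole(s) → -40 dB/decade.

-40 dB/decade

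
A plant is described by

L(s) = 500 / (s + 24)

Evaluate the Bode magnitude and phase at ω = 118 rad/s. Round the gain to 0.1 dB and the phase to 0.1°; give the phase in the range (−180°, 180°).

At s = jω = j118:
pole (s+24): 24 + j118 → |·| = √(24²+118²) = √14500 ≈ 120.42, ∠ = arctan(118/24) ≈ 78.50°
|L| = 500 / 120.42 ≈ 4.1521
Gain = 20 log₁₀(4.1521) ≈ 12.37 dB
∠L = 0.00° − 78.50° = -78.50°

12.4 dB, -78.5°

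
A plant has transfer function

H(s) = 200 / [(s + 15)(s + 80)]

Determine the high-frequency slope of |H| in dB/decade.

-40 dB/decade

Each pole contributes −20 dB/decade at high frequency; each zero contributes +20 dB/decade.
Net: 0 zero(s) − 2 pole(s) → -40 dB/decade.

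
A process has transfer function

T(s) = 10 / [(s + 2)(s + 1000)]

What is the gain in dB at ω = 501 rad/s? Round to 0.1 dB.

-95.0 dB

At s = jω = j501:
pole (s+2): 2 + j501 → |·| = √(2²+501²) = √251005 ≈ 501, ∠ = arctan(501/2) ≈ 89.77°
pole (s+1000): 1000 + j501 → |·| = √(1000²+501²) = √1251001 ≈ 1118.5, ∠ = arctan(501/1000) ≈ 26.61°
|T| = 10 / 5.6037e+05 ≈ 1.7845e-05
Gain = 20 log₁₀(1.7845e-05) ≈ -94.97 dB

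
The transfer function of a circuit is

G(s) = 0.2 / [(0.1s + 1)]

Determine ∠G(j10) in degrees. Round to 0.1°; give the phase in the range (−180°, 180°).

-45.0°

At ω = 10 rad/s:
pole (1 + j10·0.1) = 1 + j1 → |·| ≈ 1.4142, ∠ ≈ 45.00°
∠G = (0°) − (45.00°) = -45.00°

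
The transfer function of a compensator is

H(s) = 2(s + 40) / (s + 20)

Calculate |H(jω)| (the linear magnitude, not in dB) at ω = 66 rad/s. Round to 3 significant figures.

2.24

At s = jω = j66:
zero (s+40): 40 + j66 → |·| = √(40²+66²) = √5956 ≈ 77.175, ∠ = arctan(66/40) ≈ 58.78°
pole (s+20): 20 + j66 → |·| = √(20²+66²) = √4756 ≈ 68.964, ∠ = arctan(66/20) ≈ 73.14°
|H| = 2 · 77.175 / 68.964 ≈ 2.2381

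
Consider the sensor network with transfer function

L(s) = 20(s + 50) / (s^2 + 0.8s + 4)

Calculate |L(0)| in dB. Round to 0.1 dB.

L(0) = 20·50 / 4 = 250
20 log₁₀(250) ≈ 47.96 dB

48.0 dB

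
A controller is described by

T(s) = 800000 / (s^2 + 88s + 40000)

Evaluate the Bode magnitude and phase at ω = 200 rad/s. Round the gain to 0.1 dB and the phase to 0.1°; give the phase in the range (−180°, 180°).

At s = jω = j200:
quadratic: (j200)² + 88·j200 + 40000 = 0 + j17600 → |·| ≈ 17600, ∠ ≈ 90.00°
|T| = 800000 / 17600 ≈ 45.455
Gain = 20 log₁₀(45.455) ≈ 33.15 dB
∠T = 0.00° − 90.00° = -90.00°

33.2 dB, -90.0°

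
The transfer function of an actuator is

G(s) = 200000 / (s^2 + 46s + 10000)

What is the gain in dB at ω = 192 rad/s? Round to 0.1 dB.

At s = jω = j192:
quadratic: (j192)² + 46·j192 + 10000 = -26864 + j8832 → |·| ≈ 28279, ∠ ≈ 161.80°
|G| = 200000 / 28279 ≈ 7.0724
Gain = 20 log₁₀(7.0724) ≈ 16.99 dB

17.0 dB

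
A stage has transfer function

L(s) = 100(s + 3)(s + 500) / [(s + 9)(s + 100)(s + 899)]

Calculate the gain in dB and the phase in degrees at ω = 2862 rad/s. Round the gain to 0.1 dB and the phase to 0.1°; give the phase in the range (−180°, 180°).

-29.4 dB, -80.4°

At s = jω = j2862:
zero (s+3): 3 + j2862 → |·| = √(3²+2862²) = √8191053 ≈ 2862, ∠ = arctan(2862/3) ≈ 89.94°
zero (s+500): 500 + j2862 → |·| = √(500²+2862²) = √8441044 ≈ 2905.3, ∠ = arctan(2862/500) ≈ 80.09°
pole (s+9): 9 + j2862 → |·| = √(9²+2862²) = √8191125 ≈ 2862, ∠ = arctan(2862/9) ≈ 89.82°
pole (s+100): 100 + j2862 → |·| = √(100²+2862²) = √8201044 ≈ 2863.7, ∠ = arctan(2862/100) ≈ 88.00°
pole (s+899): 899 + j2862 → |·| = √(899²+2862²) = √8999245 ≈ 2999.9, ∠ = arctan(2862/899) ≈ 72.56°
|L| = 100 · 8.315e+06 / 2.4587e+10 ≈ 0.033819
Gain = 20 log₁₀(0.033819) ≈ -29.42 dB
∠L = 170.03° − 250.38° = -80.35°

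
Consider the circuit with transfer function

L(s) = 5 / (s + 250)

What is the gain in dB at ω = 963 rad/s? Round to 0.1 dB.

-46.0 dB

Substitute s = j963:
Numerator: 5 = 5 + j0
Denominator: (j963) + 250 = 250 + j963
|N| = √(5² + 0²) ≈ 5, ∠N ≈ 0.00°
|D| = √(250² + 963²) ≈ 994.92, ∠D ≈ 75.45°
|L| = 5 / 994.92 ≈ 0.0050255
Gain = 20 log₁₀(0.0050255) ≈ -45.98 dB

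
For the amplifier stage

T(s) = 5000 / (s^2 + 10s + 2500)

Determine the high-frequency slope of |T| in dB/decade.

Each pole contributes −20 dB/decade at high frequency; each zero contributes +20 dB/decade.
Net: 0 zero(s) − 2 pole(s) → -40 dB/decade.

-40 dB/decade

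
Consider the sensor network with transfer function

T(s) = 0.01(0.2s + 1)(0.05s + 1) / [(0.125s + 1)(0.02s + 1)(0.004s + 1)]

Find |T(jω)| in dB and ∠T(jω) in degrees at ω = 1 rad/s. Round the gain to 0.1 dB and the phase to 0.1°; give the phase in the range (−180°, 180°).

At ω = 1 rad/s:
zero (1 + j1·0.2) = 1 + j0.2 → |·| ≈ 1.0198, ∠ ≈ 11.31°
zero (1 + j1·0.05) = 1 + j0.05 → |·| ≈ 1.0012, ∠ ≈ 2.86°
pole (1 + j1·0.125) = 1 + j0.125 → |·| ≈ 1.0078, ∠ ≈ 7.13°
pole (1 + j1·0.02) = 1 + j0.02 → |·| ≈ 1.0002, ∠ ≈ 1.15°
pole (1 + j1·0.004) = 1 + j0.004 → |·| ≈ 1, ∠ ≈ 0.23°
|T| = 0.01 · 1.0198 · 1.0012 / (1.0078 · 1.0002 · 1) ≈ 0.010129
Gain = 20 log₁₀(0.010129) ≈ -39.89 dB
∠T = (11.31° + 2.86°) − (7.13° + 1.15° + 0.23°) = 5.66°

-39.9 dB, 5.7°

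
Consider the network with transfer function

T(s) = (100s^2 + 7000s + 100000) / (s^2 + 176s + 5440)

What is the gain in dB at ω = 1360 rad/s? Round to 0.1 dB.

40.0 dB

Substitute s = j1360:
Numerator: 100(j1360)^2 + 7000(j1360) + 100000 = -184860000 + j9520000
Denominator: (j1360)^2 + 176(j1360) + 5440 = -1844160 + j239360
|N| = √(184860000² + 9520000²) ≈ 1.851e+08, ∠N ≈ 177.05°
|D| = √(1844160² + 239360²) ≈ 1.8596e+06, ∠D ≈ 172.60°
|T| = 1.851e+08 / 1.8596e+06 ≈ 99.538
Gain = 20 log₁₀(99.538) ≈ 39.96 dB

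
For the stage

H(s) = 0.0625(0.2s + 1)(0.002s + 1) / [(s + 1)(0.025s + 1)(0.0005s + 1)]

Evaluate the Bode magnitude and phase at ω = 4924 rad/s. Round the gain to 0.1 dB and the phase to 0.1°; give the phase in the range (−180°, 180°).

At ω = 4924 rad/s:
zero (1 + j4924·0.2) = 1 + j984.8 → |·| ≈ 984.8, ∠ ≈ 89.94°
zero (1 + j4924·0.002) = 1 + j9.848 → |·| ≈ 9.8986, ∠ ≈ 84.20°
pole (1 + j4924·1) = 1 + j4924 → |·| ≈ 4924, ∠ ≈ 89.99°
pole (1 + j4924·0.025) = 1 + j123.1 → |·| ≈ 123.1, ∠ ≈ 89.53°
pole (1 + j4924·0.0005) = 1 + j2.462 → |·| ≈ 2.6573, ∠ ≈ 67.89°
|H| = 0.0625 · 984.8 · 9.8986 / (4924 · 123.1 · 2.6573) ≈ 0.00037826
Gain = 20 log₁₀(0.00037826) ≈ -68.44 dB
∠H = (89.94° + 84.20°) − (89.99° + 89.53° + 67.89°) = -73.27°

-68.4 dB, -73.3°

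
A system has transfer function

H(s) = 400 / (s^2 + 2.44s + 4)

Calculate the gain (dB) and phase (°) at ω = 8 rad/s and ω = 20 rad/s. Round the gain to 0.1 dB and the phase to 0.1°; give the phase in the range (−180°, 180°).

ω = 8: 16.0 dB, -162.0°; ω = 20: 0.0 dB, -173.0°

At s = jω = j8:
quadratic: (j8)² + 2.44·j8 + 4 = -60 + j19.52 → |·| ≈ 63.095, ∠ ≈ 161.98°
|H| = 400 / 63.095 ≈ 6.3396
Gain = 20 log₁₀(6.3396) ≈ 16.04 dB
∠H = 0.00° − 161.98° = -161.98°

At s = jω = j20:
quadratic: (j20)² + 2.44·j20 + 4 = -396 + j48.8 → |·| ≈ 399, ∠ ≈ 172.97°
|H| = 400 / 399 ≈ 1.0025
Gain = 20 log₁₀(1.0025) ≈ 0.02 dB
∠H = 0.00° − 172.97° = -172.97°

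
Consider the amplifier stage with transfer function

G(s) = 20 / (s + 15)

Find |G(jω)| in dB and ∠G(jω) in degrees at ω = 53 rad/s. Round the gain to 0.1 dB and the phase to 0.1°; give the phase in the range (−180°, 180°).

Substitute s = j53:
Numerator: 20 = 20 + j0
Denominator: (j53) + 15 = 15 + j53
|N| = √(20² + 0²) ≈ 20, ∠N ≈ 0.00°
|D| = √(15² + 53²) ≈ 55.082, ∠D ≈ 74.20°
|G| = 20 / 55.082 ≈ 0.3631
Gain = 20 log₁₀(0.3631) ≈ -8.80 dB
∠G = 0.00° − 74.20° = -74.20°

-8.8 dB, -74.2°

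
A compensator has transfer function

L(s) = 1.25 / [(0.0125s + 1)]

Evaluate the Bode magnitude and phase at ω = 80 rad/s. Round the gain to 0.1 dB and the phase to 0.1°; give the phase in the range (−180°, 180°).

-1.1 dB, -45.0°

At ω = 80 rad/s:
pole (1 + j80·0.0125) = 1 + j1 → |·| ≈ 1.4142, ∠ ≈ 45.00°
|L| = 1.25 · 1 / (1.4142) ≈ 0.88389
Gain = 20 log₁₀(0.88389) ≈ -1.07 dB
∠L = (0°) − (45.00°) = -45.00°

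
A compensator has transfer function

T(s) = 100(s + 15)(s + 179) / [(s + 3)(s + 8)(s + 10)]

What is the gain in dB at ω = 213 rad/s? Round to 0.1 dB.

At s = jω = j213:
zero (s+15): 15 + j213 → |·| = √(15²+213²) = √45594 ≈ 213.53, ∠ = arctan(213/15) ≈ 85.97°
zero (s+179): 179 + j213 → |·| = √(179²+213²) = √77410 ≈ 278.23, ∠ = arctan(213/179) ≈ 49.96°
pole (s+3): 3 + j213 → |·| = √(3²+213²) = √45378 ≈ 213.02, ∠ = arctan(213/3) ≈ 89.19°
pole (s+8): 8 + j213 → |·| = √(8²+213²) = √45433 ≈ 213.15, ∠ = arctan(213/8) ≈ 87.85°
pole (s+10): 10 + j213 → |·| = √(10²+213²) = √45469 ≈ 213.23, ∠ = arctan(213/10) ≈ 87.31°
|T| = 100 · 59410 / 9.6818e+06 ≈ 0.61363
Gain = 20 log₁₀(0.61363) ≈ -4.24 dB

-4.2 dB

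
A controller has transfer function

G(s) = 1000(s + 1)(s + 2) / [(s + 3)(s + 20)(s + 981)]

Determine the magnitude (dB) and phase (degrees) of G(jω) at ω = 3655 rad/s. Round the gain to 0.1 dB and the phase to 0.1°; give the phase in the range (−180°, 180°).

At s = jω = j3655:
zero (s+1): 1 + j3655 → |·| = √(1²+3655²) = √13359026 ≈ 3655, ∠ = arctan(3655/1) ≈ 89.98°
zero (s+2): 2 + j3655 → |·| = √(2²+3655²) = √13359029 ≈ 3655, ∠ = arctan(3655/2) ≈ 89.97°
pole (s+3): 3 + j3655 → |·| = √(3²+3655²) = √13359034 ≈ 3655, ∠ = arctan(3655/3) ≈ 89.95°
pole (s+20): 20 + j3655 → |·| = √(20²+3655²) = √13359425 ≈ 3655.1, ∠ = arctan(3655/20) ≈ 89.69°
pole (s+981): 981 + j3655 → |·| = √(981²+3655²) = √14321386 ≈ 3784.4, ∠ = arctan(3655/981) ≈ 74.98°
|G| = 1000 · 1.3359e+07 / 5.0557e+10 ≈ 0.26424
Gain = 20 log₁₀(0.26424) ≈ -11.56 dB
∠G = 179.95° − 254.62° = -74.67°

-11.6 dB, -74.7°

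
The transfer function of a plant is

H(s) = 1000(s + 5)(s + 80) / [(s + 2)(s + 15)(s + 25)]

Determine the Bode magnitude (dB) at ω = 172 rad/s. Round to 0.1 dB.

At s = jω = j172:
zero (s+5): 5 + j172 → |·| = √(5²+172²) = √29609 ≈ 172.07, ∠ = arctan(172/5) ≈ 88.33°
zero (s+80): 80 + j172 → |·| = √(80²+172²) = √35984 ≈ 189.69, ∠ = arctan(172/80) ≈ 65.06°
pole (s+2): 2 + j172 → |·| = √(2²+172²) = √29588 ≈ 172.01, ∠ = arctan(172/2) ≈ 89.33°
pole (s+15): 15 + j172 → |·| = √(15²+172²) = √29809 ≈ 172.65, ∠ = arctan(172/15) ≈ 85.02°
pole (s+25): 25 + j172 → |·| = √(25²+172²) = √30209 ≈ 173.81, ∠ = arctan(172/25) ≈ 81.73°
|H| = 1000 · 32640 / 5.1617e+06 ≈ 6.3235
Gain = 20 log₁₀(6.3235) ≈ 16.02 dB

16.0 dB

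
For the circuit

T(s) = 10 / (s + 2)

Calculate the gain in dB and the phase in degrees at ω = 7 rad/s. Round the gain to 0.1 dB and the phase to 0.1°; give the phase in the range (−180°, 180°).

At s = jω = j7:
pole (s+2): 2 + j7 → |·| = √(2²+7²) = √53 ≈ 7.2801, ∠ = arctan(7/2) ≈ 74.05°
|T| = 10 / 7.2801 ≈ 1.3736
Gain = 20 log₁₀(1.3736) ≈ 2.76 dB
∠T = 0.00° − 74.05° = -74.05°

2.8 dB, -74.1°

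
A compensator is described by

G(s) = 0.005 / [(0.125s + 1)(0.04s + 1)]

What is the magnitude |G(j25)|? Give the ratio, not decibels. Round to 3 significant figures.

At ω = 25 rad/s:
pole (1 + j25·0.125) = 1 + j3.125 → |·| ≈ 3.2811, ∠ ≈ 72.26°
pole (1 + j25·0.04) = 1 + j1 → |·| ≈ 1.4142, ∠ ≈ 45.00°
|G| = 0.005 · 1 / (3.2811 · 1.4142) ≈ 0.0010776

0.00108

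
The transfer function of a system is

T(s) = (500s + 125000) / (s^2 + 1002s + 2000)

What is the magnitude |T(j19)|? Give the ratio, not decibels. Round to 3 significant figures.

6.56

Substitute s = j19:
Numerator: 500(j19) + 125000 = 125000 + j9500
Denominator: (j19)^2 + 1002(j19) + 2000 = 1639 + j19038
|N| = √(125000² + 9500²) ≈ 1.2536e+05, ∠N ≈ 4.35°
|D| = √(1639² + 19038²) ≈ 19108, ∠D ≈ 85.08°
|T| = 1.2536e+05 / 19108 ≈ 6.5606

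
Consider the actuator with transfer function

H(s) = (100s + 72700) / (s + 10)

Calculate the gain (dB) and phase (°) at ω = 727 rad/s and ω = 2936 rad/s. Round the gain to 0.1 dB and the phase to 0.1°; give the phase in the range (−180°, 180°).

ω = 727: 43.0 dB, -44.2°; ω = 2936: 40.3 dB, -13.7°

Substitute s = j727:
Numerator: 100(j727) + 72700 = 72700 + j72700
Denominator: (j727) + 10 = 10 + j727
|N| = √(72700² + 72700²) ≈ 1.0281e+05, ∠N ≈ 45.00°
|D| = √(10² + 727²) ≈ 727.07, ∠D ≈ 89.21°
|H| = 1.0281e+05 / 727.07 ≈ 141.4
Gain = 20 log₁₀(141.4) ≈ 43.01 dB
∠H = 45.00° − 89.21° = -44.21°

Substitute s = j2936:
Numerator: 100(j2936) + 72700 = 72700 + j293600
Denominator: (j2936) + 10 = 10 + j2936
|N| = √(72700² + 293600²) ≈ 3.0247e+05, ∠N ≈ 76.09°
|D| = √(10² + 2936²) ≈ 2936, ∠D ≈ 89.80°
|H| = 3.0247e+05 / 2936 ≈ 103.02
Gain = 20 log₁₀(103.02) ≈ 40.26 dB
∠H = 76.09° − 89.80° = -13.71°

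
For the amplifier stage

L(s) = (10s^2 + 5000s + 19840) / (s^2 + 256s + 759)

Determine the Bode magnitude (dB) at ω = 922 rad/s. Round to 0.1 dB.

Substitute s = j922:
Numerator: 10(j922)^2 + 5000(j922) + 19840 = -8481000 + j4610000
Denominator: (j922)^2 + 256(j922) + 759 = -849325 + j236032
|N| = √(8481000² + 4610000²) ≈ 9.653e+06, ∠N ≈ 151.47°
|D| = √(849325² + 236032²) ≈ 8.8151e+05, ∠D ≈ 164.47°
|L| = 9.653e+06 / 8.8151e+05 ≈ 10.951
Gain = 20 log₁₀(10.951) ≈ 20.79 dB

20.8 dB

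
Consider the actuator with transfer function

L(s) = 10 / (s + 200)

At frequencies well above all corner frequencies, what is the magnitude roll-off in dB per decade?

Each pole contributes −20 dB/decade at high frequency; each zero contributes +20 dB/decade.
Net: 0 zero(s) − 1 pole(s) → -20 dB/decade.

-20 dB/decade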